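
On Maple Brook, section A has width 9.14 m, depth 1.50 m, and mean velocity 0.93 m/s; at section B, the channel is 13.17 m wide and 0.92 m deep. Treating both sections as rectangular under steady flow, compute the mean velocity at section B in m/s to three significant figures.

Q = A₁V₁ = (9.14×1.50) × 0.93 = 12.75 m³/s
A₂ = 13.17 × 0.92 = 12.12 m²
V₂ = Q/A₂ = 12.75/12.12 = 1.052 m/s

1.05 m/s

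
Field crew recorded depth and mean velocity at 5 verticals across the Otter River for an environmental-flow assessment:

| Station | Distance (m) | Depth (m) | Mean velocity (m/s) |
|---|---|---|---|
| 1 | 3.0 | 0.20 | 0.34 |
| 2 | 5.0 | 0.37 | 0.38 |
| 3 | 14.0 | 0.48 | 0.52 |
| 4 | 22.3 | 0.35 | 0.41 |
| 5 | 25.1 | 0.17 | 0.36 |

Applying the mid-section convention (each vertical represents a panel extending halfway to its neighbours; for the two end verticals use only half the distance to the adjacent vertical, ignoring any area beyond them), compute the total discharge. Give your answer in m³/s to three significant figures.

w_1 = (5.0 − 3.0)/2 = 1 m; q_1 = 0.34 × 0.20 × 1 = 0.06800 m³/s
w_2 = (14.0 − 3.0)/2 = 5.5 m; q_2 = 0.38 × 0.37 × 5.5 = 0.7733 m³/s
w_3 = (22.3 − 5.0)/2 = 8.65 m; q_3 = 0.52 × 0.48 × 8.65 = 2.159 m³/s
w_4 = (25.1 − 14.0)/2 = 5.55 m; q_4 = 0.41 × 0.35 × 5.55 = 0.7964 m³/s
w_5 = (25.1 − 22.3)/2 = 1.4 m; q_5 = 0.36 × 0.17 × 1.4 = 0.08568 m³/s
Q = Σ qᵢ = 3.882 m³/s

3.88 m³/s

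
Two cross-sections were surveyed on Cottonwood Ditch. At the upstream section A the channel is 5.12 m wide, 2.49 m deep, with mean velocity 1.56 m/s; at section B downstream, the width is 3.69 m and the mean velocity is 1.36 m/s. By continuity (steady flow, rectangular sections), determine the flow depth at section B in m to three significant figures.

3.96 m

Q = A₁V₁ = (5.12×2.49) × 1.56 = 19.89 m³/s
d₂ = Q/(b₂ V₂) = 19.89/(3.69×1.36) = 3.963 m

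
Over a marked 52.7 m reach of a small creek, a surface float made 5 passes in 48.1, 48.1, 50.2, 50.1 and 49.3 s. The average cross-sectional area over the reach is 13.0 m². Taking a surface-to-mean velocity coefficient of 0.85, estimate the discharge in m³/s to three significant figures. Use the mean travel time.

11.8 m³/s

t̄ = (48.1 + 48.1 + 50.2 + 50.1 + 49.3) / 5 = 49.16 s
v_surface = L / t̄ = 52.7 / 49.16 = 1.072 m/s
v_mean = 0.85 × 1.072 = 0.9112 m/s
Q = A × v_mean = 13.0 × 0.9112 = 11.85 m³/s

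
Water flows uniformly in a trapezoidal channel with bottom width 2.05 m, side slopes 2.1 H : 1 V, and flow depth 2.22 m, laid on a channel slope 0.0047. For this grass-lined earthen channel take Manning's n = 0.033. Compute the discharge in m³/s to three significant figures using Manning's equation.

A = (b + z·y)·y = (2.05 + 2.1×2.22)×2.22 = 14.90 m²
P = b + 2y√(1+z²) = 2.05 + 2×2.22×√(1+2.1²) = 12.38 m
R = A/P = 14.90/12.38 = 1.204 m
Q = (1/n)·A·R^(2/3)·S^(1/2) = (1/0.033) × 14.90 × 1.204^(2/3) × 0.0047^(1/2) = 35.03 m³/s

35.0 m³/s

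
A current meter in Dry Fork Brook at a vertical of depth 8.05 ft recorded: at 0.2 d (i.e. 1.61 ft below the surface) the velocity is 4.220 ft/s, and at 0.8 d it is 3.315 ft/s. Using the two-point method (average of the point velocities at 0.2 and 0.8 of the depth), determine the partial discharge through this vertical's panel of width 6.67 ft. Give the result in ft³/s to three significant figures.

v̄ = (4.220 + 3.315) / 2 = 3.768 ft/s
q = v̄ × d × w = 3.768 × 8.05 × 6.67 = 202.3 ft³/s

202 ft³/s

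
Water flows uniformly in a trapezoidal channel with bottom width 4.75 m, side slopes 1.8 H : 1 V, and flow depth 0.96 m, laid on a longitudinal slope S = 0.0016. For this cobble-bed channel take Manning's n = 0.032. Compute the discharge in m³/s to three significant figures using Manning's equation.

6.21 m³/s

A = (b + z·y)·y = (4.75 + 1.8×0.96)×0.96 = 6.219 m²
P = b + 2y√(1+z²) = 4.75 + 2×0.96×√(1+1.8²) = 8.704 m
R = A/P = 6.219/8.704 = 0.7145 m
Q = (1/n)·A·R^(2/3)·S^(1/2) = (1/0.032) × 6.219 × 0.7145^(2/3) × 0.0016^(1/2) = 6.213 m³/s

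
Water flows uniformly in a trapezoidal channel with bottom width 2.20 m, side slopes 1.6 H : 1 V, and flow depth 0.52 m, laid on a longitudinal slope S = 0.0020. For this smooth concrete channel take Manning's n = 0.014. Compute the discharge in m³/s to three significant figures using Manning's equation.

2.64 m³/s

A = (b + z·y)·y = (2.20 + 1.6×0.52)×0.52 = 1.577 m²
P = b + 2y√(1+z²) = 2.20 + 2×0.52×√(1+1.6²) = 4.162 m
R = A/P = 1.577/4.162 = 0.3788 m
Q = (1/n)·A·R^(2/3)·S^(1/2) = (1/0.014) × 1.577 × 0.3788^(2/3) × 0.0020^(1/2) = 2.637 m³/s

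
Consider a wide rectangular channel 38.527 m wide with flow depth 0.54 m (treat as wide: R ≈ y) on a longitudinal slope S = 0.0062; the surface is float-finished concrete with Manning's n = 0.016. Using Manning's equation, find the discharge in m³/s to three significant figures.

A = b·y = 38.527 × 0.54 = 20.80 m²
Wide channel: R ≈ y = 0.54 m
Q = (1/n)·A·R^(2/3)·S^(1/2) = (1/0.016) × 20.80 × 0.5400^(2/3) × 0.0062^(1/2) = 67.89 m³/s

67.9 m³/s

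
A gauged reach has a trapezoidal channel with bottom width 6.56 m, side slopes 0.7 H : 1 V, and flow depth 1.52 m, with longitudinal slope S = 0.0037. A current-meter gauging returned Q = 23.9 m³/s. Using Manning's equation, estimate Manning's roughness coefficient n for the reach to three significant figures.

A = (b + z·y)·y = (6.56 + 0.7×1.52)×1.52 = 11.59 m²
P = b + 2y√(1+z²) = 6.56 + 2×1.52×√(1+0.7²) = 10.27 m
R = A/P = 11.59/10.27 = 1.128 m
n = (1/Q)·A·R^(2/3)·S^(1/2) = (1/23.9) × 11.59 × 1.084 × 0.06083 = 0.03197

0.0320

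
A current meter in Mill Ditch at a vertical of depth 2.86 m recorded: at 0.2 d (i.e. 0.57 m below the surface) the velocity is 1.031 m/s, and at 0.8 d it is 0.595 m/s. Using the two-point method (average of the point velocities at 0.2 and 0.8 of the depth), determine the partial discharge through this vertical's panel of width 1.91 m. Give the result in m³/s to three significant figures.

v̄ = (1.031 + 0.595) / 2 = 0.8130 m/s
q = v̄ × d × w = 0.8130 × 2.86 × 1.91 = 4.441 m³/s

4.44 m³/s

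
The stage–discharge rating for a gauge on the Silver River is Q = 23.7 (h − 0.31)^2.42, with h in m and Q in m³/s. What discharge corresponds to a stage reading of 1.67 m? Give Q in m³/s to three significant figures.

Q = 23.7 × (1.67 − 0.31)^2.42 = 23.7 × 1.36^2.42 = 49.88 m³/s

49.9 m³/s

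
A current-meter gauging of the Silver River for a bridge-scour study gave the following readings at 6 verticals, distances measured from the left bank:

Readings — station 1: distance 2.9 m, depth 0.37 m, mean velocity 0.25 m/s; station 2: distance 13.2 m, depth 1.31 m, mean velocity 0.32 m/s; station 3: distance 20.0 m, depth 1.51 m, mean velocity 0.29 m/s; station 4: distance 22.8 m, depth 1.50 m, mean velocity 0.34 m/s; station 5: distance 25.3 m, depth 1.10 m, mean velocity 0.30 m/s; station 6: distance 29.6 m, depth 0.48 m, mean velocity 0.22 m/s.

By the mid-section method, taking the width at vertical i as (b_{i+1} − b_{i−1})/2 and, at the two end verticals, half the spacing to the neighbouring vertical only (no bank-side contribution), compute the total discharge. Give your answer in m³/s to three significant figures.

8.86 m³/s

w_1 = (13.2 − 2.9)/2 = 5.15 m; q_1 = 0.25 × 0.37 × 5.15 = 0.4764 m³/s
w_2 = (20.0 − 2.9)/2 = 8.55 m; q_2 = 0.32 × 1.31 × 8.55 = 3.584 m³/s
w_3 = (22.8 − 13.2)/2 = 4.8 m; q_3 = 0.29 × 1.51 × 4.8 = 2.102 m³/s
w_4 = (25.3 − 20.0)/2 = 2.65 m; q_4 = 0.34 × 1.50 × 2.65 = 1.352 m³/s
w_5 = (29.6 − 22.8)/2 = 3.4 m; q_5 = 0.30 × 1.10 × 3.4 = 1.122 m³/s
w_6 = (29.6 − 25.3)/2 = 2.15 m; q_6 = 0.22 × 0.48 × 2.15 = 0.2270 m³/s
Q = Σ qᵢ = 8.863 m³/s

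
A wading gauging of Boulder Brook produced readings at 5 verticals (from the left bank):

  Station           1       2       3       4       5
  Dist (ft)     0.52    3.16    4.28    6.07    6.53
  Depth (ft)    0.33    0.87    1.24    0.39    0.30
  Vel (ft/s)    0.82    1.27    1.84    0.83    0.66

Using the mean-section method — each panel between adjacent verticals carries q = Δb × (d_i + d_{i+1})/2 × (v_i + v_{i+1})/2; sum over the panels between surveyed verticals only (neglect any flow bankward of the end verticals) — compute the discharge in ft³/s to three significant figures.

Panel 1-2: Δb = 2.64 ft, d̄ = (0.33+0.87)/2 = 0.6, v̄ = (0.82+1.27)/2 = 1.045 → q = 2.64×0.6×1.045 = 1.655 ft³/s
Panel 2-3: Δb = 1.12 ft, d̄ = (0.87+1.24)/2 = 1.055, v̄ = (1.27+1.84)/2 = 1.555 → q = 1.12×1.055×1.555 = 1.837 ft³/s
Panel 3-4: Δb = 1.79 ft, d̄ = (1.24+0.39)/2 = 0.815, v̄ = (1.84+0.83)/2 = 1.335 → q = 1.79×0.815×1.335 = 1.948 ft³/s
Panel 4-5: Δb = 0.46 ft, d̄ = (0.39+0.30)/2 = 0.345, v̄ = (0.83+0.66)/2 = 0.745 → q = 0.46×0.345×0.745 = 0.1182 ft³/s
Q = Σ q = 5.558 ft³/s

5.56 ft³/s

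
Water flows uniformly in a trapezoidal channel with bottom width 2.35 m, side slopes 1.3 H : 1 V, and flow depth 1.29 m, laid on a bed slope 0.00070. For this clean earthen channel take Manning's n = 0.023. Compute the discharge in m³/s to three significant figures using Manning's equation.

A = (b + z·y)·y = (2.35 + 1.3×1.29)×1.29 = 5.195 m²
P = b + 2y√(1+z²) = 2.35 + 2×1.29×√(1+1.3²) = 6.582 m
R = A/P = 5.195/6.582 = 0.7893 m
Q = (1/n)·A·R^(2/3)·S^(1/2) = (1/0.023) × 5.195 × 0.7893^(2/3) × 0.00070^(1/2) = 5.104 m³/s

5.10 m³/s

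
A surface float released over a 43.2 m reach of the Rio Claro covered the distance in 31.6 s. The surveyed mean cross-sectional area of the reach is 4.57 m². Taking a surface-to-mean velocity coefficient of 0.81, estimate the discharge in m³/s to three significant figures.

v_surface = L / t̄ = 43.2 / 31.6 = 1.367 m/s
v_mean = 0.81 × 1.367 = 1.107 m/s
Q = A × v_mean = 4.57 × 1.107 = 5.061 m³/s

5.06 m³/s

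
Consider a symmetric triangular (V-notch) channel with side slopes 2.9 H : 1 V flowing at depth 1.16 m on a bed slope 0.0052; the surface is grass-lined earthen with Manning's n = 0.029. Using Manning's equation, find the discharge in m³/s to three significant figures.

6.50 m³/s

A = z·y² = 2.9×1.16² = 3.902 m²
P = 2y√(1+z²) = 2×1.16×√(1+2.9²) = 7.117 m
R = A/P = 3.902/7.117 = 0.5483 m
Q = (1/n)·A·R^(2/3)·S^(1/2) = (1/0.029) × 3.902 × 0.5483^(2/3) × 0.0052^(1/2) = 6.500 m³/s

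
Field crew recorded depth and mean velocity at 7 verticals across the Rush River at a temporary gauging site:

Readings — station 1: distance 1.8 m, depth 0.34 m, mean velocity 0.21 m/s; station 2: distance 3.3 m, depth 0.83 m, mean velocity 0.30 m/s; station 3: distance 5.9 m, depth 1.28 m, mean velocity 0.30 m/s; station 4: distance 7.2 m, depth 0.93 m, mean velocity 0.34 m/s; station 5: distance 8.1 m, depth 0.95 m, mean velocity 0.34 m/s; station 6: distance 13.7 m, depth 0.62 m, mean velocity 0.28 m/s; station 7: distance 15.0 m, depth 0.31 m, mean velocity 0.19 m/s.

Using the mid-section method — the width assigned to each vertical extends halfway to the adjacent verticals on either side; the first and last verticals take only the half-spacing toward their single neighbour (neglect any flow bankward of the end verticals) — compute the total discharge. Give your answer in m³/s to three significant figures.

3.35 m³/s

w_1 = (3.3 − 1.8)/2 = 0.75 m; q_1 = 0.21 × 0.34 × 0.75 = 0.05355 m³/s
w_2 = (5.9 − 1.8)/2 = 2.05 m; q_2 = 0.30 × 0.83 × 2.05 = 0.5105 m³/s
w_3 = (7.2 − 3.3)/2 = 1.95 m; q_3 = 0.30 × 1.28 × 1.95 = 0.7488 m³/s
w_4 = (8.1 − 5.9)/2 = 1.1 m; q_4 = 0.34 × 0.93 × 1.1 = 0.3478 m³/s
w_5 = (13.7 − 7.2)/2 = 3.25 m; q_5 = 0.34 × 0.95 × 3.25 = 1.050 m³/s
w_6 = (15.0 − 8.1)/2 = 3.45 m; q_6 = 0.28 × 0.62 × 3.45 = 0.5989 m³/s
w_7 = (15.0 − 13.7)/2 = 0.65 m; q_7 = 0.19 × 0.31 × 0.65 = 0.03829 m³/s
Q = Σ qᵢ = 3.348 m³/s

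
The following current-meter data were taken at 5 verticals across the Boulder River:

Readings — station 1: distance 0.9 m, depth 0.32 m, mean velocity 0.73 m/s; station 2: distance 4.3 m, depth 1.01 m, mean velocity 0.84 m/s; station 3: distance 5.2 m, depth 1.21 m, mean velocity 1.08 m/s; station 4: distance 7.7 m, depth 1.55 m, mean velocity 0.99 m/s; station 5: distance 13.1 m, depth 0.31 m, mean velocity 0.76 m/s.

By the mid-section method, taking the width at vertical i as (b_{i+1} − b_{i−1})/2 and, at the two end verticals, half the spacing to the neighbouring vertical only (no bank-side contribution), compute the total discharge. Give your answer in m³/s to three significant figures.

w_1 = (4.3 − 0.9)/2 = 1.7 m; q_1 = 0.73 × 0.32 × 1.7 = 0.3971 m³/s
w_2 = (5.2 − 0.9)/2 = 2.15 m; q_2 = 0.84 × 1.01 × 2.15 = 1.824 m³/s
w_3 = (7.7 − 4.3)/2 = 1.7 m; q_3 = 1.08 × 1.21 × 1.7 = 2.222 m³/s
w_4 = (13.1 − 5.2)/2 = 3.95 m; q_4 = 0.99 × 1.55 × 3.95 = 6.061 m³/s
w_5 = (13.1 − 7.7)/2 = 2.7 m; q_5 = 0.76 × 0.31 × 2.7 = 0.6361 m³/s
Q = Σ qᵢ = 11.14 m³/s

11.1 m³/s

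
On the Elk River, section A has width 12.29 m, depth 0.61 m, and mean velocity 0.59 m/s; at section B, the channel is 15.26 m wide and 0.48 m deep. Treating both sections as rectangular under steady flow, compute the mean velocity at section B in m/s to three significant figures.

Q = A₁V₁ = (12.29×0.61) × 0.59 = 4.423 m³/s
A₂ = 15.26 × 0.48 = 7.325 m²
V₂ = Q/A₂ = 4.423/7.325 = 0.6039 m/s

0.604 m/s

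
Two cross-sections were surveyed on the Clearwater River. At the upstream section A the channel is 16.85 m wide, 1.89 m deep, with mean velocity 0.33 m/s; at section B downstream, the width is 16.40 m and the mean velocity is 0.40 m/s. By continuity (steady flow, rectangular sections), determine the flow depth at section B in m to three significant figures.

Q = A₁V₁ = (16.85×1.89) × 0.33 = 10.51 m³/s
d₂ = Q/(b₂ V₂) = 10.51/(16.40×0.40) = 1.602 m

1.60 m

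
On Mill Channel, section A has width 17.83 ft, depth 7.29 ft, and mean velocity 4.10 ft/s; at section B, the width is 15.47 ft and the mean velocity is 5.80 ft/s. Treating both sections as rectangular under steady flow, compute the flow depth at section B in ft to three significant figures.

Q = A₁V₁ = (17.83×7.29) × 4.10 = 532.9 ft³/s
d₂ = Q/(b₂ V₂) = 532.9/(15.47×5.80) = 5.939 ft

5.94 ft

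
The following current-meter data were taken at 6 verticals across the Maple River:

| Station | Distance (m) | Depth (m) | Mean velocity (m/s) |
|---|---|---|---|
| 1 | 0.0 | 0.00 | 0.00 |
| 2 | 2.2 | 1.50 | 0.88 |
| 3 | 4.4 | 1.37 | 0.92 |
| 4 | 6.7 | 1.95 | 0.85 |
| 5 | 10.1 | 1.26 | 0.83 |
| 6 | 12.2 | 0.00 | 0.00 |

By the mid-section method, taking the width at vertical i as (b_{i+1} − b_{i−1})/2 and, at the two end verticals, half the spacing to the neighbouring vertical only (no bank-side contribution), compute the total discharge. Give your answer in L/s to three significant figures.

13300 L/s

w_2 = (4.4 − 0.0)/2 = 2.2 m; q_2 = 0.88 × 1.50 × 2.2 = 2.904 m³/s
w_3 = (6.7 − 2.2)/2 = 2.25 m; q_3 = 0.92 × 1.37 × 2.25 = 2.836 m³/s
w_4 = (10.1 − 4.4)/2 = 2.85 m; q_4 = 0.85 × 1.95 × 2.85 = 4.724 m³/s
w_5 = (12.2 − 6.7)/2 = 2.75 m; q_5 = 0.83 × 1.26 × 2.75 = 2.876 m³/s
Stations 1, 6 contribute zero (depth or velocity is 0).
Q = Σ qᵢ = 13.34 m³/s
= 13.34 × 1000 = 13340 L/s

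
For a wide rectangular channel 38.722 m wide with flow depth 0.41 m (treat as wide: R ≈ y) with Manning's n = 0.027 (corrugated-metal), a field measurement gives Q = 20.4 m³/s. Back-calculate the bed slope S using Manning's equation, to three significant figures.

0.00395

A = b·y = 38.722 × 0.41 = 15.88 m²
Wide channel: R ≈ y = 0.41 m
S = (Q·n / (1·A·R^(2/3)))² = (20.4×0.027 / (1×15.88×0.5519))² = 0.003952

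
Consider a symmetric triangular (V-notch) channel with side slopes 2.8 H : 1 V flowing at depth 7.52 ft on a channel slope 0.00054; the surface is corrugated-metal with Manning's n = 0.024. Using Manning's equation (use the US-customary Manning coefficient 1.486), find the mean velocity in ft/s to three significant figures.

A = z·y² = 2.8×7.52² = 158.3 ft²
P = 2y√(1+z²) = 2×7.52×√(1+2.8²) = 44.72 ft
R = A/P = 158.3/44.72 = 3.541 ft
Q = (1.486/n)·A·R^(2/3)·S^(1/2) = (1.486/0.024) × 158.3 × 3.541^(2/3) × 0.00054^(1/2) = 529.3 ft³/s
V = Q/A = 529.3/158.3 = 3.343 ft/s

3.34 ft/s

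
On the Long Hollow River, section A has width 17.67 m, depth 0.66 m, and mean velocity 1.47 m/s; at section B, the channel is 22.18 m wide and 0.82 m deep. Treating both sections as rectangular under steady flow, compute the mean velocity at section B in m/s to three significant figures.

0.943 m/s

Q = A₁V₁ = (17.67×0.66) × 1.47 = 17.14 m³/s
A₂ = 22.18 × 0.82 = 18.19 m²
V₂ = Q/A₂ = 17.14/18.19 = 0.9426 m/s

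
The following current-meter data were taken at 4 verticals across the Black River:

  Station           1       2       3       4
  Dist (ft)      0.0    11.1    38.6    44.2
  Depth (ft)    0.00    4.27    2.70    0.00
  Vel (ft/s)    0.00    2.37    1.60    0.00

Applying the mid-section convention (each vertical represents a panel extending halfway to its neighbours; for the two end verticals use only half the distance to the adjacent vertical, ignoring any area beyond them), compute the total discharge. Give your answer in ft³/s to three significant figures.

w_2 = (38.6 − 0.0)/2 = 19.3 ft; q_2 = 2.37 × 4.27 × 19.3 = 195.3 ft³/s
w_3 = (44.2 − 11.1)/2 = 16.55 ft; q_3 = 1.60 × 2.70 × 16.55 = 71.50 ft³/s
Stations 1, 4 contribute zero (depth or velocity is 0).
Q = Σ qᵢ = 266.8 ft³/s

267 ft³/s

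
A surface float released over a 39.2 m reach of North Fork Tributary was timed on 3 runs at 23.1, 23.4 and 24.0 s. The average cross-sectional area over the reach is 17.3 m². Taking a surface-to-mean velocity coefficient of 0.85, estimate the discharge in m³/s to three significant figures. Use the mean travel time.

t̄ = (23.1 + 23.4 + 24.0) / 3 = 23.5 s
v_surface = L / t̄ = 39.2 / 23.5 = 1.668 m/s
v_mean = 0.85 × 1.668 = 1.418 m/s
Q = A × v_mean = 17.3 × 1.418 = 24.53 m³/s

24.5 m³/s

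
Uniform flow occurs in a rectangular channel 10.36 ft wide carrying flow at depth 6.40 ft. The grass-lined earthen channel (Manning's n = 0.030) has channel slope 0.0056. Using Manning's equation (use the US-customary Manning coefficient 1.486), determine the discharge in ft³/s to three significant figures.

496 ft³/s

A = b·y = 10.36 × 6.40 = 66.30 ft²
P = b + 2y = 10.36 + 2×6.40 = 23.16 ft
R = A/P = 66.30/23.16 = 2.863 ft
Q = (1.486/n)·A·R^(2/3)·S^(1/2) = (1.486/0.030) × 66.30 × 2.863^(2/3) × 0.0056^(1/2) = 495.5 ft³/s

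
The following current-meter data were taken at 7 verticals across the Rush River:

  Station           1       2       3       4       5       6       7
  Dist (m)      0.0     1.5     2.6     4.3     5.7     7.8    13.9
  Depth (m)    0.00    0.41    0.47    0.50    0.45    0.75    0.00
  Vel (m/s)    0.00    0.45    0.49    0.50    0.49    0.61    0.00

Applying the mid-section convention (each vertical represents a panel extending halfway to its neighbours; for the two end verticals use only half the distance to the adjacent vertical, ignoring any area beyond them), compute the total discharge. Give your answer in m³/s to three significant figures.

3.21 m³/s

w_2 = (2.6 − 0.0)/2 = 1.3 m; q_2 = 0.45 × 0.41 × 1.3 = 0.2399 m³/s
w_3 = (4.3 − 1.5)/2 = 1.4 m; q_3 = 0.49 × 0.47 × 1.4 = 0.3224 m³/s
w_4 = (5.7 − 2.6)/2 = 1.55 m; q_4 = 0.50 × 0.50 × 1.55 = 0.3875 m³/s
w_5 = (7.8 − 4.3)/2 = 1.75 m; q_5 = 0.49 × 0.45 × 1.75 = 0.3859 m³/s
w_6 = (13.9 − 5.7)/2 = 4.1 m; q_6 = 0.61 × 0.75 × 4.1 = 1.876 m³/s
Stations 1, 7 contribute zero (depth or velocity is 0).
Q = Σ qᵢ = 3.211 m³/s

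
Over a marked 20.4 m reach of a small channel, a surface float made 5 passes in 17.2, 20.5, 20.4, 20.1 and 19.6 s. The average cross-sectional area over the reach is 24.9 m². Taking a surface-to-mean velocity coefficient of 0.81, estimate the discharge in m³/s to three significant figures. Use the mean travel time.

21.0 m³/s

t̄ = (17.2 + 20.5 + 20.4 + 20.1 + 19.6) / 5 = 19.56 s
v_surface = L / t̄ = 20.4 / 19.56 = 1.043 m/s
v_mean = 0.81 × 1.043 = 0.8448 m/s
Q = A × v_mean = 24.9 × 0.8448 = 21.04 m³/s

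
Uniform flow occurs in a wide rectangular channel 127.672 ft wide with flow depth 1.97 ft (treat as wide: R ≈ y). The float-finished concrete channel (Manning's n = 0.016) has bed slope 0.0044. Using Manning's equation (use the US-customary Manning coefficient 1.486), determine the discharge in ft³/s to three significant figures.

A = b·y = 127.672 × 1.97 = 251.5 ft²
Wide channel: R ≈ y = 1.97 ft
Q = (1.486/n)·A·R^(2/3)·S^(1/2) = (1.486/0.016) × 251.5 × 1.970^(2/3) × 0.0044^(1/2) = 2435 ft³/s

2430 ft³/s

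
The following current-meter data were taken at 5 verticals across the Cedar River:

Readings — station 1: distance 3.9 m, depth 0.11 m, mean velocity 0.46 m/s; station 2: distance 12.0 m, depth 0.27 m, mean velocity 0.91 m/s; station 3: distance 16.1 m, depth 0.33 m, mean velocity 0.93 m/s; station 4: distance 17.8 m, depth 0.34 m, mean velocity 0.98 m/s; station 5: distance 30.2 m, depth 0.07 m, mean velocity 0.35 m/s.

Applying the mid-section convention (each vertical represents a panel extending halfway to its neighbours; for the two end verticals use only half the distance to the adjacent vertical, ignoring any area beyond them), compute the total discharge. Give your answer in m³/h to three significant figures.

18300 m³/h

w_1 = (12.0 − 3.9)/2 = 4.05 m; q_1 = 0.46 × 0.11 × 4.05 = 0.2049 m³/s
w_2 = (16.1 − 3.9)/2 = 6.1 m; q_2 = 0.91 × 0.27 × 6.1 = 1.499 m³/s
w_3 = (17.8 − 12.0)/2 = 2.9 m; q_3 = 0.93 × 0.33 × 2.9 = 0.8900 m³/s
w_4 = (30.2 − 16.1)/2 = 7.05 m; q_4 = 0.98 × 0.34 × 7.05 = 2.349 m³/s
w_5 = (30.2 − 17.8)/2 = 6.2 m; q_5 = 0.35 × 0.07 × 6.2 = 0.1519 m³/s
Q = Σ qᵢ = 5.095 m³/s
= 5.095 × 3600 = 18340 m³/h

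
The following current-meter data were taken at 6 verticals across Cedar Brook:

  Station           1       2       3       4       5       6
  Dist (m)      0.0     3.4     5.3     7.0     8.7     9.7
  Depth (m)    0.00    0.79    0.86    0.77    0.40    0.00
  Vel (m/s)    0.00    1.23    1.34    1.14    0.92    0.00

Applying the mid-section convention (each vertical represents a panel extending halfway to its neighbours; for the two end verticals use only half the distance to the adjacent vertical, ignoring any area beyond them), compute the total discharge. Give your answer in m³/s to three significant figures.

6.64 m³/s

w_2 = (5.3 − 0.0)/2 = 2.65 m; q_2 = 1.23 × 0.79 × 2.65 = 2.575 m³/s
w_3 = (7.0 − 3.4)/2 = 1.8 m; q_3 = 1.34 × 0.86 × 1.8 = 2.074 m³/s
w_4 = (8.7 − 5.3)/2 = 1.7 m; q_4 = 1.14 × 0.77 × 1.7 = 1.492 m³/s
w_5 = (9.7 − 7.0)/2 = 1.35 m; q_5 = 0.92 × 0.40 × 1.35 = 0.4968 m³/s
Stations 1, 6 contribute zero (depth or velocity is 0).
Q = Σ qᵢ = 6.638 m³/s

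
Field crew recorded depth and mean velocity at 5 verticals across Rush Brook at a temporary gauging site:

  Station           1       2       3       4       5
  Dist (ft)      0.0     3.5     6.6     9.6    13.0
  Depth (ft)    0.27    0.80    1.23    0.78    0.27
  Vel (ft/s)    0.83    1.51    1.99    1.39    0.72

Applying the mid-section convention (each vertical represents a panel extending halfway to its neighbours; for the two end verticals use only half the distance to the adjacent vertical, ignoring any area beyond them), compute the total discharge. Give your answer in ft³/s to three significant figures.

w_1 = (3.5 − 0.0)/2 = 1.75 ft; q_1 = 0.83 × 0.27 × 1.75 = 0.3922 ft³/s
w_2 = (6.6 − 0.0)/2 = 3.3 ft; q_2 = 1.51 × 0.80 × 3.3 = 3.986 ft³/s
w_3 = (9.6 − 3.5)/2 = 3.05 ft; q_3 = 1.99 × 1.23 × 3.05 = 7.465 ft³/s
w_4 = (13.0 − 6.6)/2 = 3.2 ft; q_4 = 1.39 × 0.78 × 3.2 = 3.469 ft³/s
w_5 = (13.0 − 9.6)/2 = 1.7 ft; q_5 = 0.72 × 0.27 × 1.7 = 0.3305 ft³/s
Q = Σ qᵢ = 15.64 ft³/s

15.6 ft³/s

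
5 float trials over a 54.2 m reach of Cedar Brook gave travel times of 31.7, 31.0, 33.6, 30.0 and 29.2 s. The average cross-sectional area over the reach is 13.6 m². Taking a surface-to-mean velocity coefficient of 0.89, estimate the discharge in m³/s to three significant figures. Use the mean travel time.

21.1 m³/s

t̄ = (31.7 + 31.0 + 33.6 + 30.0 + 29.2) / 5 = 31.1 s
v_surface = L / t̄ = 54.2 / 31.1 = 1.743 m/s
v_mean = 0.89 × 1.743 = 1.551 m/s
Q = A × v_mean = 13.6 × 1.551 = 21.09 m³/s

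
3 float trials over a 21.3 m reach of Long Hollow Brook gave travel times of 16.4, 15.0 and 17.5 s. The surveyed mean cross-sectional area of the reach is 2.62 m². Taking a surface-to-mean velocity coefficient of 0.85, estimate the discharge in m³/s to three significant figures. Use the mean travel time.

t̄ = (16.4 + 15.0 + 17.5) / 3 = 16.3 s
v_surface = L / t̄ = 21.3 / 16.3 = 1.307 m/s
v_mean = 0.85 × 1.307 = 1.111 m/s
Q = A × v_mean = 2.62 × 1.111 = 2.910 m³/s

2.91 m³/s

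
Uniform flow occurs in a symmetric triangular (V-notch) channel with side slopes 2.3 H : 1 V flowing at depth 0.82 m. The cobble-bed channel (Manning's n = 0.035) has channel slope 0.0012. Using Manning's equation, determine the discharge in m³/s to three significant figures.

0.797 m³/s

A = z·y² = 2.3×0.82² = 1.547 m²
P = 2y√(1+z²) = 2×0.82×√(1+2.3²) = 4.113 m
R = A/P = 1.547/4.113 = 0.3760 m
Q = (1/n)·A·R^(2/3)·S^(1/2) = (1/0.035) × 1.547 × 0.3760^(2/3) × 0.0012^(1/2) = 0.7974 m³/s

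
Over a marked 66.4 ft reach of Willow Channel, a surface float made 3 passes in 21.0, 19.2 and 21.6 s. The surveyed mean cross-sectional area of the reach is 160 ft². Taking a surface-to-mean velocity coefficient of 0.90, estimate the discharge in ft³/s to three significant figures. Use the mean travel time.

464 ft³/s

t̄ = (21.0 + 19.2 + 21.6) / 3 = 20.6 s
v_surface = L / t̄ = 66.4 / 20.6 = 3.223 ft/s
v_mean = 0.90 × 3.223 = 2.901 ft/s
Q = A × v_mean = 160 × 2.901 = 464.2 ft³/s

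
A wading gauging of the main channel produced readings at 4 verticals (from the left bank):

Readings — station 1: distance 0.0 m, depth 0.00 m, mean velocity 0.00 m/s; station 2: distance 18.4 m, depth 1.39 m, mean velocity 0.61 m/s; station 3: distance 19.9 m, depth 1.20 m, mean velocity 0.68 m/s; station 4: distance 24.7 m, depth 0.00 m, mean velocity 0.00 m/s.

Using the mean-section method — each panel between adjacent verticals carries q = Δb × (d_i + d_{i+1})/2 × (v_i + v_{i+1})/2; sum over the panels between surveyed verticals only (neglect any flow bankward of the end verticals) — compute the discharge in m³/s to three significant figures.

6.13 m³/s

Panel 1-2: Δb = 18.4 m, d̄ = (0.00+1.39)/2 = 0.695, v̄ = (0.00+0.61)/2 = 0.305 → q = 18.4×0.695×0.305 = 3.900 m³/s
Panel 2-3: Δb = 1.5 m, d̄ = (1.39+1.20)/2 = 1.295, v̄ = (0.61+0.68)/2 = 0.645 → q = 1.5×1.295×0.645 = 1.253 m³/s
Panel 3-4: Δb = 4.8 m, d̄ = (1.20+0.00)/2 = 0.6, v̄ = (0.68+0.00)/2 = 0.34 → q = 4.8×0.6×0.34 = 0.9792 m³/s
Q = Σ q = 6.132 m³/s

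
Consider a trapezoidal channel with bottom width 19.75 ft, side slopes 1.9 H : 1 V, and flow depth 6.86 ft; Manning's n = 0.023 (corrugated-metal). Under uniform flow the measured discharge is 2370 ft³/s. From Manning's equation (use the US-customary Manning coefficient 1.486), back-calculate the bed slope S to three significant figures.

A = (b + z·y)·y = (19.75 + 1.9×6.86)×6.86 = 224.9 ft²
P = b + 2y√(1+z²) = 19.75 + 2×6.86×√(1+1.9²) = 49.21 ft
R = A/P = 224.9/49.21 = 4.570 ft
S = (Q·n / (1.486·A·R^(2/3)))² = (2370×0.023 / (1.486×224.9×2.754))² = 0.003508

0.00351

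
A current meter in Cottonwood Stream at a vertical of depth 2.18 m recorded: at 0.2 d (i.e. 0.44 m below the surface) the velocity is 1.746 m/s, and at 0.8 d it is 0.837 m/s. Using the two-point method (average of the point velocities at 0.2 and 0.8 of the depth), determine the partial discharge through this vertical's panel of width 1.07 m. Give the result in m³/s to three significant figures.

3.01 m³/s

v̄ = (1.746 + 0.837) / 2 = 1.292 m/s
q = v̄ × d × w = 1.292 × 2.18 × 1.07 = 3.013 m³/s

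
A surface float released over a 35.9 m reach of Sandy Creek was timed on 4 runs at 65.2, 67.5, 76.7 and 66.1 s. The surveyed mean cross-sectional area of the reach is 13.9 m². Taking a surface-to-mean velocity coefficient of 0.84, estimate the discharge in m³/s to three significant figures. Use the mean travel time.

t̄ = (65.2 + 67.5 + 76.7 + 66.1) / 4 = 68.875 s
v_surface = L / t̄ = 35.9 / 68.875 = 0.5212 m/s
v_mean = 0.84 × 0.5212 = 0.4378 m/s
Q = A × v_mean = 13.9 × 0.4378 = 6.086 m³/s

6.09 m³/s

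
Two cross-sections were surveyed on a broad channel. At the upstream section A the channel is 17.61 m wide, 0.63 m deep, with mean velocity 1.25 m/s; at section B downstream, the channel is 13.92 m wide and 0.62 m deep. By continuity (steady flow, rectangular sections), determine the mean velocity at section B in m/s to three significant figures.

Q = A₁V₁ = (17.61×0.63) × 1.25 = 13.87 m³/s
A₂ = 13.92 × 0.62 = 8.630 m²
V₂ = Q/A₂ = 13.87/8.630 = 1.607 m/s

1.61 m/s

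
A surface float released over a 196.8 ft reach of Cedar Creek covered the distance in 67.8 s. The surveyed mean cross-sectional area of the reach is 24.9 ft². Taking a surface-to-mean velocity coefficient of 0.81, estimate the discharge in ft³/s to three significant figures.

v_surface = L / t̄ = 196.8 / 67.8 = 2.903 ft/s
v_mean = 0.81 × 2.903 = 2.351 ft/s
Q = A × v_mean = 24.9 × 2.351 = 58.54 ft³/s

58.5 ft³/s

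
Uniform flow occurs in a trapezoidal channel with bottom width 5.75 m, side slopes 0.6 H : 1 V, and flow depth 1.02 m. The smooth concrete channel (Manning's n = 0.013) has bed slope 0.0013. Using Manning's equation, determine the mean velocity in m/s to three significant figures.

A = (b + z·y)·y = (5.75 + 0.6×1.02)×1.02 = 6.489 m²
P = b + 2y√(1+z²) = 5.75 + 2×1.02×√(1+0.6²) = 8.129 m
R = A/P = 6.489/8.129 = 0.7983 m
Q = (1/n)·A·R^(2/3)·S^(1/2) = (1/0.013) × 6.489 × 0.7983^(2/3) × 0.0013^(1/2) = 15.49 m³/s
V = Q/A = 15.49/6.489 = 2.387 m/s

2.39 m/s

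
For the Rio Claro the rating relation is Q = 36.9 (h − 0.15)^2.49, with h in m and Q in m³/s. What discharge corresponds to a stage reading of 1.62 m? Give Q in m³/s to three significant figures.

Q = 36.9 × (1.62 − 0.15)^2.49 = 36.9 × 1.47^2.49 = 96.30 m³/s

96.3 m³/s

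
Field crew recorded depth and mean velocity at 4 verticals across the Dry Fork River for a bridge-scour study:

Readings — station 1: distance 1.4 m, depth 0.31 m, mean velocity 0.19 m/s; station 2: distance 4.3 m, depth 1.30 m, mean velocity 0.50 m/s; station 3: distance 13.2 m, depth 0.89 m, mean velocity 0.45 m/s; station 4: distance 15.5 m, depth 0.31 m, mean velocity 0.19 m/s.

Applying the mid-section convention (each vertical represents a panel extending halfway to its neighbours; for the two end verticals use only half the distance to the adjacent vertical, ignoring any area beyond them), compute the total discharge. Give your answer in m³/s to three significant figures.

6.23 m³/s

w_1 = (4.3 − 1.4)/2 = 1.45 m; q_1 = 0.19 × 0.31 × 1.45 = 0.08541 m³/s
w_2 = (13.2 − 1.4)/2 = 5.9 m; q_2 = 0.50 × 1.30 × 5.9 = 3.835 m³/s
w_3 = (15.5 − 4.3)/2 = 5.6 m; q_3 = 0.45 × 0.89 × 5.6 = 2.243 m³/s
w_4 = (15.5 − 13.2)/2 = 1.15 m; q_4 = 0.19 × 0.31 × 1.15 = 0.06774 m³/s
Q = Σ qᵢ = 6.231 m³/s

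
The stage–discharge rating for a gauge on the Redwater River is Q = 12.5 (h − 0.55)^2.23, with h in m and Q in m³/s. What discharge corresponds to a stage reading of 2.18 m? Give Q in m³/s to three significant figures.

37.2 m³/s

Q = 12.5 × (2.18 − 0.55)^2.23 = 12.5 × 1.63^2.23 = 37.16 m³/s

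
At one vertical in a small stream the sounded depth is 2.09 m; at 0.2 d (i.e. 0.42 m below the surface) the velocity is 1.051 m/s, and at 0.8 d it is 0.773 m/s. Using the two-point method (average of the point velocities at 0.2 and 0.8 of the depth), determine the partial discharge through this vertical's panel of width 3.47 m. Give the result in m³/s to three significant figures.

6.61 m³/s

v̄ = (1.051 + 0.773) / 2 = 0.9120 m/s
q = v̄ × d × w = 0.9120 × 2.09 × 3.47 = 6.614 m³/s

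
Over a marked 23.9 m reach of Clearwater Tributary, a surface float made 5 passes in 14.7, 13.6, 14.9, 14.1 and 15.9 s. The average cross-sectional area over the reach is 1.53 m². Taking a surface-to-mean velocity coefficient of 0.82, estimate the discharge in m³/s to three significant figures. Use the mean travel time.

2.05 m³/s

t̄ = (14.7 + 13.6 + 14.9 + 14.1 + 15.9) / 5 = 14.64 s
v_surface = L / t̄ = 23.9 / 14.64 = 1.633 m/s
v_mean = 0.82 × 1.633 = 1.339 m/s
Q = A × v_mean = 1.53 × 1.339 = 2.048 m³/s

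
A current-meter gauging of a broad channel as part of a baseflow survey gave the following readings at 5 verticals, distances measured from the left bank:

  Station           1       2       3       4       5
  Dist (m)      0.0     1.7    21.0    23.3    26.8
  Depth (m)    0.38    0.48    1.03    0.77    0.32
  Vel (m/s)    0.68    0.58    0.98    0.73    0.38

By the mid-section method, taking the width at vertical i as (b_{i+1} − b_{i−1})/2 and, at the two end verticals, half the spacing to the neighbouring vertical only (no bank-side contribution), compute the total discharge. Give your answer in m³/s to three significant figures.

w_1 = (1.7 − 0.0)/2 = 0.85 m; q_1 = 0.68 × 0.38 × 0.85 = 0.2196 m³/s
w_2 = (21.0 − 0.0)/2 = 10.5 m; q_2 = 0.58 × 0.48 × 10.5 = 2.923 m³/s
w_3 = (23.3 − 1.7)/2 = 10.8 m; q_3 = 0.98 × 1.03 × 10.8 = 10.90 m³/s
w_4 = (26.8 − 21.0)/2 = 2.9 m; q_4 = 0.73 × 0.77 × 2.9 = 1.630 m³/s
w_5 = (26.8 − 23.3)/2 = 1.75 m; q_5 = 0.38 × 0.32 × 1.75 = 0.2128 m³/s
Q = Σ qᵢ = 15.89 m³/s

15.9 m³/s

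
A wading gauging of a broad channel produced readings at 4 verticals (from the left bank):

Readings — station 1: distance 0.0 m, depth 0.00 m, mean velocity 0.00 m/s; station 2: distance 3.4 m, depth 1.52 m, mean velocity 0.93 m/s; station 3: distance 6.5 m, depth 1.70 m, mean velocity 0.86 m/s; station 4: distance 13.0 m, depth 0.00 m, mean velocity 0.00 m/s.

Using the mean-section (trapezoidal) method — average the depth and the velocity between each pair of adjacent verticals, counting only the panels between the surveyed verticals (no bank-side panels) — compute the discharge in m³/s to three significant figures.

8.04 m³/s

Panel 1-2: Δb = 3.4 m, d̄ = (0.00+1.52)/2 = 0.76, v̄ = (0.00+0.93)/2 = 0.465 → q = 3.4×0.76×0.465 = 1.202 m³/s
Panel 2-3: Δb = 3.1 m, d̄ = (1.52+1.70)/2 = 1.61, v̄ = (0.93+0.86)/2 = 0.895 → q = 3.1×1.61×0.895 = 4.467 m³/s
Panel 3-4: Δb = 6.5 m, d̄ = (1.70+0.00)/2 = 0.85, v̄ = (0.86+0.00)/2 = 0.43 → q = 6.5×0.85×0.43 = 2.376 m³/s
Q = Σ q = 8.044 m³/s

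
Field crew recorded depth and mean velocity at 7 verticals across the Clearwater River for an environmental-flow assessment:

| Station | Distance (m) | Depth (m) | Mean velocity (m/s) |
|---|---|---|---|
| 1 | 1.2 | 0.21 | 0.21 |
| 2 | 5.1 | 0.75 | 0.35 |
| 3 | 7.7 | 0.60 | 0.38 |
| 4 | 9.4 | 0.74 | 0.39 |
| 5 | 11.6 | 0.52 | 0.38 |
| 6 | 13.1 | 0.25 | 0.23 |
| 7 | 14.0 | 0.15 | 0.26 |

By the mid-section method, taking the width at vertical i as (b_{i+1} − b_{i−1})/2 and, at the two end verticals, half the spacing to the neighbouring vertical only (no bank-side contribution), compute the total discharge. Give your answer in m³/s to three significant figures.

w_1 = (5.1 − 1.2)/2 = 1.95 m; q_1 = 0.21 × 0.21 × 1.95 = 0.08600 m³/s
w_2 = (7.7 − 1.2)/2 = 3.25 m; q_2 = 0.35 × 0.75 × 3.25 = 0.8531 m³/s
w_3 = (9.4 − 5.1)/2 = 2.15 m; q_3 = 0.38 × 0.60 × 2.15 = 0.4902 m³/s
w_4 = (11.6 − 7.7)/2 = 1.95 m; q_4 = 0.39 × 0.74 × 1.95 = 0.5628 m³/s
w_5 = (13.1 − 9.4)/2 = 1.85 m; q_5 = 0.38 × 0.52 × 1.85 = 0.3656 m³/s
w_6 = (14.0 − 11.6)/2 = 1.2 m; q_6 = 0.23 × 0.25 × 1.2 = 0.06900 m³/s
w_7 = (14.0 − 13.1)/2 = 0.45 m; q_7 = 0.26 × 0.15 × 0.45 = 0.01755 m³/s
Q = Σ qᵢ = 2.444 m³/s

2.44 m³/s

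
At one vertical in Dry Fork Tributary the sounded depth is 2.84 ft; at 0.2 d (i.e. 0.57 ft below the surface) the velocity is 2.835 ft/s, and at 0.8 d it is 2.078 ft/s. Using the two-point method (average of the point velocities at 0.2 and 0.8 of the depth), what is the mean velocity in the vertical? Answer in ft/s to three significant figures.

v̄ = (2.835 + 2.078) / 2 = 2.457 ft/s

2.46 ft/s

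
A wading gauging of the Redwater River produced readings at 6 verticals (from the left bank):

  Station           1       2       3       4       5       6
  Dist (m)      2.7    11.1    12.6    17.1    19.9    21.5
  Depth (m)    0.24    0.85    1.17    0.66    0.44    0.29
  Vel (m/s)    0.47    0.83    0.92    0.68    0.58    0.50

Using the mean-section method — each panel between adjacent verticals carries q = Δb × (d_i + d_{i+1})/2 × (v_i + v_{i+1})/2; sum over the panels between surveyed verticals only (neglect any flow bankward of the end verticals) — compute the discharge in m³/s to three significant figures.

8.88 m³/s

Panel 1-2: Δb = 8.4 m, d̄ = (0.24+0.85)/2 = 0.545, v̄ = (0.47+0.83)/2 = 0.65 → q = 8.4×0.545×0.65 = 2.976 m³/s
Panel 2-3: Δb = 1.5 m, d̄ = (0.85+1.17)/2 = 1.01, v̄ = (0.83+0.92)/2 = 0.875 → q = 1.5×1.01×0.875 = 1.326 m³/s
Panel 3-4: Δb = 4.5 m, d̄ = (1.17+0.66)/2 = 0.915, v̄ = (0.92+0.68)/2 = 0.8 → q = 4.5×0.915×0.8 = 3.294 m³/s
Panel 4-5: Δb = 2.8 m, d̄ = (0.66+0.44)/2 = 0.55, v̄ = (0.68+0.58)/2 = 0.63 → q = 2.8×0.55×0.63 = 0.9702 m³/s
Panel 5-6: Δb = 1.6 m, d̄ = (0.44+0.29)/2 = 0.365, v̄ = (0.58+0.50)/2 = 0.54 → q = 1.6×0.365×0.54 = 0.3154 m³/s
Q = Σ q = 8.881 m³/s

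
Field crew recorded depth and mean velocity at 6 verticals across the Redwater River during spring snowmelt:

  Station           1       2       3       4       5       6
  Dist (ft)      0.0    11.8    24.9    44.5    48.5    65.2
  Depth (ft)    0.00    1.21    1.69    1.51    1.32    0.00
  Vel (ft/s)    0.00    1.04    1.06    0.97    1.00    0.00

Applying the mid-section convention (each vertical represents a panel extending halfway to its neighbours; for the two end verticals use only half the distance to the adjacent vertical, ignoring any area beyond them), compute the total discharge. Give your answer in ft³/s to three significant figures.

75.9 ft³/s

w_2 = (24.9 − 0.0)/2 = 12.45 ft; q_2 = 1.04 × 1.21 × 12.45 = 15.67 ft³/s
w_3 = (44.5 − 11.8)/2 = 16.35 ft; q_3 = 1.06 × 1.69 × 16.35 = 29.29 ft³/s
w_4 = (48.5 − 24.9)/2 = 11.8 ft; q_4 = 0.97 × 1.51 × 11.8 = 17.28 ft³/s
w_5 = (65.2 − 44.5)/2 = 10.35 ft; q_5 = 1.00 × 1.32 × 10.35 = 13.66 ft³/s
Stations 1, 6 contribute zero (depth or velocity is 0).
Q = Σ qᵢ = 75.90 ft³/s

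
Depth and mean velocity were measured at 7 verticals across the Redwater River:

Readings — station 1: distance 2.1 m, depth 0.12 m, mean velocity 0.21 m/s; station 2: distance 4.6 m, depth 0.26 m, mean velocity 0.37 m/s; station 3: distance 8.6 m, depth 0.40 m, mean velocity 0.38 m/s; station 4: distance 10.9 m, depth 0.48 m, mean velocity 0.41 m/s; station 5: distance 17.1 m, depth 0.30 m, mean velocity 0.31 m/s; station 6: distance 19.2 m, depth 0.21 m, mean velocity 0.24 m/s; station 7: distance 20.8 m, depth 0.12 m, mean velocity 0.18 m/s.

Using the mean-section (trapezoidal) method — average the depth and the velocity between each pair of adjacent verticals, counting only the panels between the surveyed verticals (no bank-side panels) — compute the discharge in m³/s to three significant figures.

2.11 m³/s

Panel 1-2: Δb = 2.5 m, d̄ = (0.12+0.26)/2 = 0.19, v̄ = (0.21+0.37)/2 = 0.29 → q = 2.5×0.19×0.29 = 0.1378 m³/s
Panel 2-3: Δb = 4 m, d̄ = (0.26+0.40)/2 = 0.33, v̄ = (0.37+0.38)/2 = 0.375 → q = 4×0.33×0.375 = 0.4950 m³/s
Panel 3-4: Δb = 2.3 m, d̄ = (0.40+0.48)/2 = 0.44, v̄ = (0.38+0.41)/2 = 0.395 → q = 2.3×0.44×0.395 = 0.3997 m³/s
Panel 4-5: Δb = 6.2 m, d̄ = (0.48+0.30)/2 = 0.39, v̄ = (0.41+0.31)/2 = 0.36 → q = 6.2×0.39×0.36 = 0.8705 m³/s
Panel 5-6: Δb = 2.1 m, d̄ = (0.30+0.21)/2 = 0.255, v̄ = (0.31+0.24)/2 = 0.275 → q = 2.1×0.255×0.275 = 0.1473 m³/s
Panel 6-7: Δb = 1.6 m, d̄ = (0.21+0.12)/2 = 0.165, v̄ = (0.24+0.18)/2 = 0.21 → q = 1.6×0.165×0.21 = 0.05544 m³/s
Q = Σ q = 2.106 m³/s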